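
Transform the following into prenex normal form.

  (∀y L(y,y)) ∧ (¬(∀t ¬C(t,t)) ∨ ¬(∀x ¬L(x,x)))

Push ¬ through the quantifiers and connectives to reach negation normal form:
  (∀y L(y,y)) ∧ ((∃t C(t,t)) ∨ (∃x L(x,x)))
All bound variables are already distinct, so no renaming is needed.
Extract every quantifier outward, since the variables are now distinct and don't occur free across branches:
  ∀y ∃t ∃x (L(y,y) ∧ (C(t,t) ∨ L(x,x)))

∀y ∃t ∃x (L(y,y) ∧ (C(t,t) ∨ L(x,x)))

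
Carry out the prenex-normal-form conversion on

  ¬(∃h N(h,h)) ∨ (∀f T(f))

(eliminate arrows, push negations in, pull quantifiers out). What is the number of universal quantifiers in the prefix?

2

Push ¬ through the quantifiers and connectives to reach negation normal form:
  (∀h ¬N(h,h)) ∨ (∀f T(f))
All bound variables are already distinct, so no renaming is needed.
Extract every quantifier outward, since the variables are now distinct and don't occur free across branches:
  ∀h ∀f (¬N(h,h) ∨ T(f))
The prefix is ∀h ∀f: 2 universal, 0 existential.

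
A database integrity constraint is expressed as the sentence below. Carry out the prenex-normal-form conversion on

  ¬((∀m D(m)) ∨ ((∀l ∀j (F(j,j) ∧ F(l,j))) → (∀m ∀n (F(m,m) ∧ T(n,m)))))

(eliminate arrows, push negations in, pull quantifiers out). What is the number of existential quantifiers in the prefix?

3

First replace A → B with ¬A ∨ B.
  ¬((∀m D(m)) ∨ ¬(∀l ∀j (F(j,j) ∧ F(l,j))) ∨ (∀m ∀n (F(m,m) ∧ T(n,m))))
Move each ¬ inward, flipping quantifiers it crosses:
  (∃m ¬D(m)) ∧ (∀l ∀j (F(j,j) ∧ F(l,j))) ∧ (∃m ∃n (¬F(m,m) ∨ ¬T(n,m)))
Give each quantifier a distinct variable: m↦t.
  (∃m ¬D(m)) ∧ (∀l ∀j (F(j,j) ∧ F(l,j))) ∧ (∃t ∃n (¬F(t,t) ∨ ¬T(n,t)))
Finally move all quantifiers to the prefix:
  ∃m ∀l ∀j ∃t ∃n (¬D(m) ∧ F(j,j) ∧ F(l,j) ∧ (¬F(t,t) ∨ ¬T(n,t)))
The prefix is ∃m ∀l ∀j ∃t ∃n: 2 universal, 3 existential.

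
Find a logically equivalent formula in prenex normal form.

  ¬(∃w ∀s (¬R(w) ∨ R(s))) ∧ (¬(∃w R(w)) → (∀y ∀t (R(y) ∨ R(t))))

∀w ∃s ∃u1 ∀y ∀t (R(w) ∧ ¬R(s) ∧ (R(u1) ∨ R(y) ∨ R(t)))

Eliminate → and ↔ using ¬ and ∨.
  ¬(∃w ∀s (¬R(w) ∨ R(s))) ∧ (¬¬(∃w R(w)) ∨ (∀y ∀t (R(y) ∨ R(t))))
Push ¬ through the quantifiers and connectives to reach negation normal form:
  (∀w ∃s (R(w) ∧ ¬R(s))) ∧ ((∃w R(w)) ∨ (∀y ∀t (R(y) ∨ R(t))))
Rename bound variables to avoid capture: w↦u1.
  (∀w ∃s (R(w) ∧ ¬R(s))) ∧ ((∃u1 R(u1)) ∨ (∀y ∀t (R(y) ∨ R(t))))
Finally move all quantifiers to the prefix:
  ∀w ∃s ∃u1 ∀y ∀t (R(w) ∧ ¬R(s) ∧ (R(u1) ∨ R(y) ∨ R(t)))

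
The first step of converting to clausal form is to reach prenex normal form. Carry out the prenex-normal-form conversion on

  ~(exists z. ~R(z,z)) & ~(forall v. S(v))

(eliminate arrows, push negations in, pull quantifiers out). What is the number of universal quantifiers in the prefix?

1

Drive negations inward (¬∀x A ≡ ∃x ¬A, ¬∃x A ≡ ∀x ¬A, De Morgan for ∧/∨):
  (forall z. R(z,z)) & (exists v. ~S(v))
All bound variables are already distinct, so no renaming is needed.
Pull the quantifiers to the front (each side's bound variable is not free in the other side):
  forall z. exists v. (R(z,z) & ~S(v))
The prefix is forall z exists v: 1 universal, 1 existential.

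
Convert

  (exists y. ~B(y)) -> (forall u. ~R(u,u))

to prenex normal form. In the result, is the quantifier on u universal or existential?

universal

Rewrite implications/biconditionals: A → B as ¬A ∨ B.
  ~(exists y. ~B(y)) | (forall u. ~R(u,u))
Move each ¬ inward, flipping quantifiers it crosses:
  (forall y. B(y)) | (forall u. ~R(u,u))
All bound variables are already distinct, so no renaming is needed.
Finally move all quantifiers to the prefix:
  forall y. forall u. (B(y) | ~R(u,u))
The quantifier forall u sits under an even number of negations (counting the antecedent side of each →), so it remains universal.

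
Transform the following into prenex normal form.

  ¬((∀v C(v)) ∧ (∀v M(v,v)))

Move each ¬ inward, flipping quantifiers it crosses:
  (∃v ¬C(v)) ∨ (∃v ¬M(v,v))
Rename bound variables to avoid capture: v↦x.
  (∃v ¬C(v)) ∨ (∃x ¬M(x,x))
Pull the quantifiers to the front (each side's bound variable is not free in the other side):
  ∃v ∃x (¬C(v) ∨ ¬M(x,x))

∃v ∃x (¬C(v) ∨ ¬M(x,x))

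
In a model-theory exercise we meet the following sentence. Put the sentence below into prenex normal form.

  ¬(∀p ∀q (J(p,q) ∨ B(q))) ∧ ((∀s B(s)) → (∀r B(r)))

∃p ∃q ∃s ∀r (¬J(p,q) ∧ ¬B(q) ∧ (¬B(s) ∨ B(r)))

Eliminate → and ↔ using ¬ and ∨.
  ¬(∀p ∀q (J(p,q) ∨ B(q))) ∧ (¬(∀s B(s)) ∨ (∀r B(r)))
Drive negations inward (¬∀x A ≡ ∃x ¬A, ¬∃x A ≡ ∀x ¬A, De Morgan for ∧/∨):
  (∃p ∃q (¬J(p,q) ∧ ¬B(q))) ∧ ((∃s ¬B(s)) ∨ (∀r B(r)))
All bound variables are already distinct, so no renaming is needed.
Finally move all quantifiers to the prefix:
  ∃p ∃q ∃s ∀r (¬J(p,q) ∧ ¬B(q) ∧ (¬B(s) ∨ B(r)))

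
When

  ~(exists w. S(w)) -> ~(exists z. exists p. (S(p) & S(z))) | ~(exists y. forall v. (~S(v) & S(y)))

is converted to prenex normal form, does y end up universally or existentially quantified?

universal

Rewrite implications/biconditionals: A → B as ¬A ∨ B.
  ~~(exists w. S(w)) | ~(exists z. exists p. (S(p) & S(z))) | ~(exists y. forall v. (~S(v) & S(y)))
Drive negations inward (¬∀x A ≡ ∃x ¬A, ¬∃x A ≡ ∀x ¬A, De Morgan for ∧/∨):
  (exists w. S(w)) | (forall z. forall p. (~S(p) | ~S(z))) | (forall y. exists v. (S(v) | ~S(y)))
All bound variables are already distinct, so no renaming is needed.
Pull the quantifiers to the front (each side's bound variable is not free in the other side):
  exists w. forall z. forall p. forall y. exists v. (S(w) | ~S(p) | ~S(z) | S(v) | ~S(y))
The quantifier exists y sits under an odd number of negations (counting the antecedent side of each →), so it flips to forall y.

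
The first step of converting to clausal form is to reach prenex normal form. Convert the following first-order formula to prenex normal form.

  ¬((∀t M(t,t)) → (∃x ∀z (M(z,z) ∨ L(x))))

Eliminate → and ↔ using ¬ and ∨.
  ¬(¬(∀t M(t,t)) ∨ (∃x ∀z (M(z,z) ∨ L(x))))
Drive negations inward (¬∀x A ≡ ∃x ¬A, ¬∃x A ≡ ∀x ¬A, De Morgan for ∧/∨):
  (∀t M(t,t)) ∧ (∀x ∃z (¬M(z,z) ∧ ¬L(x)))
Extract every quantifier outward, since the variables are now distinct and don't occur free across branches:
  ∀t ∀x ∃z (M(t,t) ∧ ¬M(z,z) ∧ ¬L(x))

∀t ∀x ∃z (M(t,t) ∧ ¬M(z,z) ∧ ¬L(x))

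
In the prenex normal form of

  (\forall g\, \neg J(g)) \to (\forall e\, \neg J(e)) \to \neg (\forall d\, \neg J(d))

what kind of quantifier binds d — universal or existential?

existential

First replace A → B with ¬A ∨ B.
  \neg (\forall g\, \neg J(g)) \lor \neg (\forall e\, \neg J(e)) \lor \neg (\forall d\, \neg J(d))
Drive negations inward (¬∀x A ≡ ∃x ¬A, ¬∃x A ≡ ∀x ¬A, De Morgan for ∧/∨):
  (\exists g\, J(g)) \lor (\exists e\, J(e)) \lor (\exists d\, J(d))
All bound variables are already distinct, so no renaming is needed.
Pull the quantifiers to the front (each side's bound variable is not free in the other side):
  \exists g\, \exists e\, \exists d\, (J(g) \lor J(e) \lor J(d))
The quantifier \forall d sits under an odd number of negations (counting the antecedent side of each →), so it flips to \exists d.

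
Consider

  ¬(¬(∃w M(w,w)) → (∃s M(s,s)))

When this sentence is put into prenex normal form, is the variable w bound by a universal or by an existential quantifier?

universal

Eliminate → and ↔ using ¬ and ∨.
  ¬(¬¬(∃w M(w,w)) ∨ (∃s M(s,s)))
Drive negations inward (¬∀x A ≡ ∃x ¬A, ¬∃x A ≡ ∀x ¬A, De Morgan for ∧/∨):
  (∀w ¬M(w,w)) ∧ (∀s ¬M(s,s))
All bound variables are already distinct, so no renaming is needed.
Finally move all quantifiers to the prefix:
  ∀w ∀s (¬M(w,w) ∧ ¬M(s,s))
The quantifier ∃w sits under an odd number of negations (counting the antecedent side of each →), so it flips to ∀w.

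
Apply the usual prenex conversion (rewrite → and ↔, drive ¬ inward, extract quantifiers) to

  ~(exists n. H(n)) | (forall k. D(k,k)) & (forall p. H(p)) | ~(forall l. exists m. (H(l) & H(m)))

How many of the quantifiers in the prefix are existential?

Drive negations inward (¬∀x A ≡ ∃x ¬A, ¬∃x A ≡ ∀x ¬A, De Morgan for ∧/∨):
  (forall n. ~H(n)) | (forall k. D(k,k)) & (forall p. H(p)) | (exists l. forall m. (~H(l) | ~H(m)))
Pull the quantifiers to the front (each side's bound variable is not free in the other side):
  forall n. forall k. forall p. exists l. forall m. (~H(n) | D(k,k) & H(p) | ~H(l) | ~H(m))
The prefix is forall n forall k forall p exists l forall m: 4 universal, 1 existential.

1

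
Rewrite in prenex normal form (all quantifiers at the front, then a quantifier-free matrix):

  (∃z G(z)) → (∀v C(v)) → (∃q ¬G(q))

∀z ∃v ∃q (¬G(z) ∨ ¬C(v) ∨ ¬G(q))

Eliminate → and ↔ using ¬ and ∨.
  ¬(∃z G(z)) ∨ ¬(∀v C(v)) ∨ (∃q ¬G(q))
Move each ¬ inward, flipping quantifiers it crosses:
  (∀z ¬G(z)) ∨ (∃v ¬C(v)) ∨ (∃q ¬G(q))
Extract every quantifier outward, since the variables are now distinct and don't occur free across branches:
  ∀z ∃v ∃q (¬G(z) ∨ ¬C(v) ∨ ¬G(q))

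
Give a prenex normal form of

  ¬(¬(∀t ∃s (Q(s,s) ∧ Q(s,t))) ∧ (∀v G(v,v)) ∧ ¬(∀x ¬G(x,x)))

Push ¬ through the quantifiers and connectives to reach negation normal form:
  (∀t ∃s (Q(s,s) ∧ Q(s,t))) ∨ (∃v ¬G(v,v)) ∨ (∀x ¬G(x,x))
All bound variables are already distinct, so no renaming is needed.
Finally move all quantifiers to the prefix:
  ∀t ∃s ∃v ∀x (Q(s,s) ∧ Q(s,t) ∨ ¬G(v,v) ∨ ¬G(x,x))

∀t ∃s ∃v ∀x (Q(s,s) ∧ Q(s,t) ∨ ¬G(v,v) ∨ ¬G(x,x))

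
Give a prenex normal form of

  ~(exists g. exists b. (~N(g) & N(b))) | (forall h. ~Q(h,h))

forall g. forall b. forall h. (N(g) | ~N(b) | ~Q(h,h))

Drive negations inward (¬∀x A ≡ ∃x ¬A, ¬∃x A ≡ ∀x ¬A, De Morgan for ∧/∨):
  (forall g. forall b. (N(g) | ~N(b))) | (forall h. ~Q(h,h))
Finally move all quantifiers to the prefix:
  forall g. forall b. forall h. (N(g) | ~N(b) | ~Q(h,h))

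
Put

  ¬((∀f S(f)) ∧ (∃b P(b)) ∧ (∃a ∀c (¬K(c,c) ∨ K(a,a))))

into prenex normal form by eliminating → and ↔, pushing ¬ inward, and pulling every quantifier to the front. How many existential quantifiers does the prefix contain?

2

Drive negations inward (¬∀x A ≡ ∃x ¬A, ¬∃x A ≡ ∀x ¬A, De Morgan for ∧/∨):
  (∃f ¬S(f)) ∨ (∀b ¬P(b)) ∨ (∀a ∃c (K(c,c) ∧ ¬K(a,a)))
All bound variables are already distinct, so no renaming is needed.
Finally move all quantifiers to the prefix:
  ∃f ∀b ∀a ∃c (¬S(f) ∨ ¬P(b) ∨ K(c,c) ∧ ¬K(a,a))
The prefix is ∃f ∀b ∀a ∃c: 2 universal, 2 existential.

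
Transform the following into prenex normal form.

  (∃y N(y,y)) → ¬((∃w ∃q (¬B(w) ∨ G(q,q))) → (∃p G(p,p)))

Rewrite implications/biconditionals: A → B as ¬A ∨ B.
  ¬(∃y N(y,y)) ∨ ¬(¬(∃w ∃q (¬B(w) ∨ G(q,q))) ∨ (∃p G(p,p)))
Push ¬ through the quantifiers and connectives to reach negation normal form:
  (∀y ¬N(y,y)) ∨ (∃w ∃q (¬B(w) ∨ G(q,q))) ∧ (∀p ¬G(p,p))
Extract every quantifier outward, since the variables are now distinct and don't occur free across branches:
  ∀y ∃w ∃q ∀p (¬N(y,y) ∨ (¬B(w) ∨ G(q,q)) ∧ ¬G(p,p))

∀y ∃w ∃q ∀p (¬N(y,y) ∨ (¬B(w) ∨ G(q,q)) ∧ ¬G(p,p))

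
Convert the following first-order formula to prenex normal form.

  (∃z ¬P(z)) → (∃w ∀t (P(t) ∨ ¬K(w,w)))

∀z ∃w ∀t (P(z) ∨ P(t) ∨ ¬K(w,w))

First replace A → B with ¬A ∨ B.
  ¬(∃z ¬P(z)) ∨ (∃w ∀t (P(t) ∨ ¬K(w,w)))
Push ¬ through the quantifiers and connectives to reach negation normal form:
  (∀z P(z)) ∨ (∃w ∀t (P(t) ∨ ¬K(w,w)))
Pull the quantifiers to the front (each side's bound variable is not free in the other side):
  ∀z ∃w ∀t (P(z) ∨ P(t) ∨ ¬K(w,w))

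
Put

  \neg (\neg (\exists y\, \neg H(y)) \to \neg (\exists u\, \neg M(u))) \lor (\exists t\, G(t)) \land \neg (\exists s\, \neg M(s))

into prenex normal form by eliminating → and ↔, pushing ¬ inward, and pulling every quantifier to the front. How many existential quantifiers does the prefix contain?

2

First replace A → B with ¬A ∨ B.
  \neg (\neg \neg (\exists y\, \neg H(y)) \lor \neg (\exists u\, \neg M(u))) \lor (\exists t\, G(t)) \land \neg (\exists s\, \neg M(s))
Move each ¬ inward, flipping quantifiers it crosses:
  (\forall y\, H(y)) \land (\exists u\, \neg M(u)) \lor (\exists t\, G(t)) \land (\forall s\, M(s))
All bound variables are already distinct, so no renaming is needed.
Pull the quantifiers to the front (each side's bound variable is not free in the other side):
  \forall y\, \exists u\, \exists t\, \forall s\, (H(y) \land \neg M(u) \lor G(t) \land M(s))
The prefix is \forall y \exists u \exists t \forall s: 2 universal, 2 existential.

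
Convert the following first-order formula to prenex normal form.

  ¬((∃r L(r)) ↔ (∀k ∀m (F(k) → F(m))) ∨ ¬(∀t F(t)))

∃r ∃k ∃m ∀t ∀u ∀v ∃u1 ∀v1 (L(r) ∧ F(k) ∧ ¬F(m) ∧ F(t) ∨ (¬F(u) ∨ F(v) ∨ ¬F(u1)) ∧ ¬L(v1))

Eliminate → and ↔ using ¬ and ∨; A ↔ B as (¬A ∨ B) ∧ (¬B ∨ A).
  ¬((¬(∃r L(r)) ∨ (∀k ∀m (¬F(k) ∨ F(m))) ∨ ¬(∀t F(t))) ∧ (¬((∀k ∀m (¬F(k) ∨ F(m))) ∨ ¬(∀t F(t))) ∨ (∃r L(r))))
Drive negations inward (¬∀x A ≡ ∃x ¬A, ¬∃x A ≡ ∀x ¬A, De Morgan for ∧/∨):
  (∃r L(r)) ∧ (∃k ∃m (F(k) ∧ ¬F(m))) ∧ (∀t F(t)) ∨ ((∀k ∀m (¬F(k) ∨ F(m))) ∨ (∃t ¬F(t))) ∧ (∀r ¬L(r))
Standardize variables apart so no two quantifiers bind the same name: k↦u, m↦v, t↦u1, r↦v1.
  (∃r L(r)) ∧ (∃k ∃m (F(k) ∧ ¬F(m))) ∧ (∀t F(t)) ∨ ((∀u ∀v (¬F(u) ∨ F(v))) ∨ (∃u1 ¬F(u1))) ∧ (∀v1 ¬L(v1))
Pull the quantifiers to the front (each side's bound variable is not free in the other side):
  ∃r ∃k ∃m ∀t ∀u ∀v ∃u1 ∀v1 (L(r) ∧ F(k) ∧ ¬F(m) ∧ F(t) ∨ (¬F(u) ∨ F(v) ∨ ¬F(u1)) ∧ ¬L(v1))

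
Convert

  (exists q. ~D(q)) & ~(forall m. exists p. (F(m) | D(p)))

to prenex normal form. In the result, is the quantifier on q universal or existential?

Drive negations inward (¬∀x A ≡ ∃x ¬A, ¬∃x A ≡ ∀x ¬A, De Morgan for ∧/∨):
  (exists q. ~D(q)) & (exists m. forall p. (~F(m) & ~D(p)))
Extract every quantifier outward, since the variables are now distinct and don't occur free across branches:
  exists q. exists m. forall p. (~D(q) & ~F(m) & ~D(p))
The quantifier exists q sits under an even number of negations, so it remains existential.

existential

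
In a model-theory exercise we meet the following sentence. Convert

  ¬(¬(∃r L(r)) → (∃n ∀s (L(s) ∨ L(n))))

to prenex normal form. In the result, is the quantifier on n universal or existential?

universal

First replace A → B with ¬A ∨ B.
  ¬(¬¬(∃r L(r)) ∨ (∃n ∀s (L(s) ∨ L(n))))
Move each ¬ inward, flipping quantifiers it crosses:
  (∀r ¬L(r)) ∧ (∀n ∃s (¬L(s) ∧ ¬L(n)))
Finally move all quantifiers to the prefix:
  ∀r ∀n ∃s (¬L(r) ∧ ¬L(s) ∧ ¬L(n))
The quantifier ∃n sits under an odd number of negations (counting the antecedent side of each →), so it flips to ∀n.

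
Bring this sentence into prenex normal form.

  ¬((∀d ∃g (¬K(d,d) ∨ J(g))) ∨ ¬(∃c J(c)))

∃d ∀g ∃c (K(d,d) ∧ ¬J(g) ∧ J(c))

Move each ¬ inward, flipping quantifiers it crosses:
  (∃d ∀g (K(d,d) ∧ ¬J(g))) ∧ (∃c J(c))
All bound variables are already distinct, so no renaming is needed.
Finally move all quantifiers to the prefix:
  ∃d ∀g ∃c (K(d,d) ∧ ¬J(g) ∧ J(c))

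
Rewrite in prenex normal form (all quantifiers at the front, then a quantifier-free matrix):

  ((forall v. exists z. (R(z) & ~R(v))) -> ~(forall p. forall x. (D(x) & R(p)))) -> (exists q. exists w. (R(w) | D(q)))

forall v. exists z. forall p. forall x. exists q. exists w. (R(z) & ~R(v) & D(x) & R(p) | R(w) | D(q))

First replace A → B with ¬A ∨ B.
  ~(~(forall v. exists z. (R(z) & ~R(v))) | ~(forall p. forall x. (D(x) & R(p)))) | (exists q. exists w. (R(w) | D(q)))
Drive negations inward (¬∀x A ≡ ∃x ¬A, ¬∃x A ≡ ∀x ¬A, De Morgan for ∧/∨):
  (forall v. exists z. (R(z) & ~R(v))) & (forall p. forall x. (D(x) & R(p))) | (exists q. exists w. (R(w) | D(q)))
All bound variables are already distinct, so no renaming is needed.
Finally move all quantifiers to the prefix:
  forall v. exists z. forall p. forall x. exists q. exists w. (R(z) & ~R(v) & D(x) & R(p) | R(w) | D(q))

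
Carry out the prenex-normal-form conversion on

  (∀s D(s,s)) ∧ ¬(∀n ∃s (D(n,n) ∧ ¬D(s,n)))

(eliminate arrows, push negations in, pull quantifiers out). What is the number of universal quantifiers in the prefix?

Move each ¬ inward, flipping quantifiers it crosses:
  (∀s D(s,s)) ∧ (∃n ∀s (¬D(n,n) ∨ D(s,n)))
Rename bound variables to avoid capture: s↦u.
  (∀s D(s,s)) ∧ (∃n ∀u (¬D(n,n) ∨ D(u,n)))
Extract every quantifier outward, since the variables are now distinct and don't occur free across branches:
  ∀s ∃n ∀u (D(s,s) ∧ (¬D(n,n) ∨ D(u,n)))
The prefix is ∀s ∃n ∀u: 2 universal, 1 existential.

2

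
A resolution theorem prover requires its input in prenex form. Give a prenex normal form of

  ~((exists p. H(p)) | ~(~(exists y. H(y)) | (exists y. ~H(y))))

forall p. forall y. exists z. (~H(p) & (~H(y) | ~H(z)))

Drive negations inward (¬∀x A ≡ ∃x ¬A, ¬∃x A ≡ ∀x ¬A, De Morgan for ∧/∨):
  (forall p. ~H(p)) & ((forall y. ~H(y)) | (exists y. ~H(y)))
Give each quantifier a distinct variable: y↦z.
  (forall p. ~H(p)) & ((forall y. ~H(y)) | (exists z. ~H(z)))
Pull the quantifiers to the front (each side's bound variable is not free in the other side):
  forall p. forall y. exists z. (~H(p) & (~H(y) | ~H(z)))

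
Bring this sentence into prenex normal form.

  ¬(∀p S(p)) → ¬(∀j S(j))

Eliminate → and ↔ using ¬ and ∨.
  ¬¬(∀p S(p)) ∨ ¬(∀j S(j))
Drive negations inward (¬∀x A ≡ ∃x ¬A, ¬∃x A ≡ ∀x ¬A, De Morgan for ∧/∨):
  (∀p S(p)) ∨ (∃j ¬S(j))
All bound variables are already distinct, so no renaming is needed.
Pull the quantifiers to the front (each side's bound variable is not free in the other side):
  ∀p ∃j (S(p) ∨ ¬S(j))

∀p ∃j (S(p) ∨ ¬S(j))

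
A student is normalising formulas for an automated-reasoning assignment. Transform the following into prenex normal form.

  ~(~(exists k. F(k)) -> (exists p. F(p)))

First replace A → B with ¬A ∨ B.
  ~(~~(exists k. F(k)) | (exists p. F(p)))
Drive negations inward (¬∀x A ≡ ∃x ¬A, ¬∃x A ≡ ∀x ¬A, De Morgan for ∧/∨):
  (forall k. ~F(k)) & (forall p. ~F(p))
All bound variables are already distinct, so no renaming is needed.
Pull the quantifiers to the front (each side's bound variable is not free in the other side):
  forall k. forall p. (~F(k) & ~F(p))

forall k. forall p. (~F(k) & ~F(p))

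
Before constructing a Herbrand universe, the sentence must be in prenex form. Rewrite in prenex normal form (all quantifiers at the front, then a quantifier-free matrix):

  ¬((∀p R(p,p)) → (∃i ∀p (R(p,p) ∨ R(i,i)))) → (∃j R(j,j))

∃p ∃i ∀c ∃j (¬R(p,p) ∨ R(c,c) ∨ R(i,i) ∨ R(j,j))

Eliminate → and ↔ using ¬ and ∨.
  ¬¬(¬(∀p R(p,p)) ∨ (∃i ∀p (R(p,p) ∨ R(i,i)))) ∨ (∃j R(j,j))
Move each ¬ inward, flipping quantifiers it crosses:
  (∃p ¬R(p,p)) ∨ (∃i ∀p (R(p,p) ∨ R(i,i))) ∨ (∃j R(j,j))
Standardize variables apart so no two quantifiers bind the same name: p↦c.
  (∃p ¬R(p,p)) ∨ (∃i ∀c (R(c,c) ∨ R(i,i))) ∨ (∃j R(j,j))
Finally move all quantifiers to the prefix:
  ∃p ∃i ∀c ∃j (¬R(p,p) ∨ R(c,c) ∨ R(i,i) ∨ R(j,j))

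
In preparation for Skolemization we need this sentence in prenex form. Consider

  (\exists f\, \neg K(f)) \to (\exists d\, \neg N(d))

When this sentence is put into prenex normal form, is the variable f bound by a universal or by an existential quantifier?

universal

First replace A → B with ¬A ∨ B.
  \neg (\exists f\, \neg K(f)) \lor (\exists d\, \neg N(d))
Drive negations inward (¬∀x A ≡ ∃x ¬A, ¬∃x A ≡ ∀x ¬A, De Morgan for ∧/∨):
  (\forall f\, K(f)) \lor (\exists d\, \neg N(d))
Finally move all quantifiers to the prefix:
  \forall f\, \exists d\, (K(f) \lor \neg N(d))
The quantifier \exists f sits under an odd number of negations (counting the antecedent side of each →), so it flips to \forall f.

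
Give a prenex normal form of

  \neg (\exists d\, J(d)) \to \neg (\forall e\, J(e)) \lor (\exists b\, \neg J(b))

\exists d\, \exists e\, \exists b\, (J(d) \lor \neg J(e) \lor \neg J(b))

Eliminate → and ↔ using ¬ and ∨.
  \neg \neg (\exists d\, J(d)) \lor \neg (\forall e\, J(e)) \lor (\exists b\, \neg J(b))
Move each ¬ inward, flipping quantifiers it crosses:
  (\exists d\, J(d)) \lor (\exists e\, \neg J(e)) \lor (\exists b\, \neg J(b))
All bound variables are already distinct, so no renaming is needed.
Finally move all quantifiers to the prefix:
  \exists d\, \exists e\, \exists b\, (J(d) \lor \neg J(e) \lor \neg J(b))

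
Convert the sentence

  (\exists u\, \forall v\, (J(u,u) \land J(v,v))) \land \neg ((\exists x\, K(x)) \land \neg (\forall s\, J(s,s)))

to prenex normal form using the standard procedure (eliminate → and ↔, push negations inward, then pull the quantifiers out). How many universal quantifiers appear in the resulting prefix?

Push ¬ through the quantifiers and connectives to reach negation normal form:
  (\exists u\, \forall v\, (J(u,u) \land J(v,v))) \land ((\forall x\, \neg K(x)) \lor (\forall s\, J(s,s)))
All bound variables are already distinct, so no renaming is needed.
Finally move all quantifiers to the prefix:
  \exists u\, \forall v\, \forall x\, \forall s\, (J(u,u) \land J(v,v) \land (\neg K(x) \lor J(s,s)))
The prefix is \exists u \forall v \forall x \forall s: 3 universal, 1 existential.

3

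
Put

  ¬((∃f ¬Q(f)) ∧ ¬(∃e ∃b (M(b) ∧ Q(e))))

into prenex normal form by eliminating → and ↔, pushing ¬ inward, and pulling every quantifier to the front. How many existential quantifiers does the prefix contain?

2

Drive negations inward (¬∀x A ≡ ∃x ¬A, ¬∃x A ≡ ∀x ¬A, De Morgan for ∧/∨):
  (∀f Q(f)) ∨ (∃e ∃b (M(b) ∧ Q(e)))
Pull the quantifiers to the front (each side's bound variable is not free in the other side):
  ∀f ∃e ∃b (Q(f) ∨ M(b) ∧ Q(e))
The prefix is ∀f ∃e ∃b: 1 universal, 2 existential.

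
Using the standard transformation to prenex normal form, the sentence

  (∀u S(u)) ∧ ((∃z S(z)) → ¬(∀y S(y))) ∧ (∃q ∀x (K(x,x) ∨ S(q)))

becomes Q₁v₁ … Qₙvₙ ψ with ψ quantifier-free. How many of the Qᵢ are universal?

Rewrite implications/biconditionals: A → B as ¬A ∨ B.
  (∀u S(u)) ∧ (¬(∃z S(z)) ∨ ¬(∀y S(y))) ∧ (∃q ∀x (K(x,x) ∨ S(q)))
Move each ¬ inward, flipping quantifiers it crosses:
  (∀u S(u)) ∧ ((∀z ¬S(z)) ∨ (∃y ¬S(y))) ∧ (∃q ∀x (K(x,x) ∨ S(q)))
Extract every quantifier outward, since the variables are now distinct and don't occur free across branches:
  ∀u ∀z ∃y ∃q ∀x (S(u) ∧ (¬S(z) ∨ ¬S(y)) ∧ (K(x,x) ∨ S(q)))
The prefix is ∀u ∀z ∃y ∃q ∀x: 3 universal, 2 existential.

3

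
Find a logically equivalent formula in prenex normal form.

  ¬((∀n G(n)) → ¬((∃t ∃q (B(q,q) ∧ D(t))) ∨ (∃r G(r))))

Eliminate → and ↔ using ¬ and ∨.
  ¬(¬(∀n G(n)) ∨ ¬((∃t ∃q (B(q,q) ∧ D(t))) ∨ (∃r G(r))))
Push ¬ through the quantifiers and connectives to reach negation normal form:
  (∀n G(n)) ∧ ((∃t ∃q (B(q,q) ∧ D(t))) ∨ (∃r G(r)))
All bound variables are already distinct, so no renaming is needed.
Pull the quantifiers to the front (each side's bound variable is not free in the other side):
  ∀n ∃t ∃q ∃r (G(n) ∧ (B(q,q) ∧ D(t) ∨ G(r)))

∀n ∃t ∃q ∃r (G(n) ∧ (B(q,q) ∧ D(t) ∨ G(r)))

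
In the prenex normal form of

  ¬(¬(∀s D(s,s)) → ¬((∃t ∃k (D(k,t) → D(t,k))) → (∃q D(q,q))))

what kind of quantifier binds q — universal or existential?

Eliminate → and ↔ using ¬ and ∨.
  ¬(¬¬(∀s D(s,s)) ∨ ¬(¬(∃t ∃k (¬D(k,t) ∨ D(t,k))) ∨ (∃q D(q,q))))
Drive negations inward (¬∀x A ≡ ∃x ¬A, ¬∃x A ≡ ∀x ¬A, De Morgan for ∧/∨):
  (∃s ¬D(s,s)) ∧ ((∀t ∀k (D(k,t) ∧ ¬D(t,k))) ∨ (∃q D(q,q)))
Pull the quantifiers to the front (each side's bound variable is not free in the other side):
  ∃s ∀t ∀k ∃q (¬D(s,s) ∧ (D(k,t) ∧ ¬D(t,k) ∨ D(q,q)))
The quantifier ∃q sits under an even number of negations (counting the antecedent side of each →), so it remains existential.

existential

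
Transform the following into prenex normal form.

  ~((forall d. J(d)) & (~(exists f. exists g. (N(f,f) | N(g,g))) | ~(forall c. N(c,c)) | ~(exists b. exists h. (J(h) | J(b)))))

Drive negations inward (¬∀x A ≡ ∃x ¬A, ¬∃x A ≡ ∀x ¬A, De Morgan for ∧/∨):
  (exists d. ~J(d)) | (exists f. exists g. (N(f,f) | N(g,g))) & (forall c. N(c,c)) & (exists b. exists h. (J(h) | J(b)))
Pull the quantifiers to the front (each side's bound variable is not free in the other side):
  exists d. exists f. exists g. forall c. exists b. exists h. (~J(d) | (N(f,f) | N(g,g)) & N(c,c) & (J(h) | J(b)))

exists d. exists f. exists g. forall c. exists b. exists h. (~J(d) | (N(f,f) | N(g,g)) & N(c,c) & (J(h) | J(b)))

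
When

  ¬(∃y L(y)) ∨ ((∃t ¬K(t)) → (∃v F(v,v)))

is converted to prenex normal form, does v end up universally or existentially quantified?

existential

Eliminate → and ↔ using ¬ and ∨.
  ¬(∃y L(y)) ∨ ¬(∃t ¬K(t)) ∨ (∃v F(v,v))
Push ¬ through the quantifiers and connectives to reach negation normal form:
  (∀y ¬L(y)) ∨ (∀t K(t)) ∨ (∃v F(v,v))
All bound variables are already distinct, so no renaming is needed.
Finally move all quantifiers to the prefix:
  ∀y ∀t ∃v (¬L(y) ∨ K(t) ∨ F(v,v))
The quantifier ∃v sits under an even number of negations (counting the antecedent side of each →), so it remains existential.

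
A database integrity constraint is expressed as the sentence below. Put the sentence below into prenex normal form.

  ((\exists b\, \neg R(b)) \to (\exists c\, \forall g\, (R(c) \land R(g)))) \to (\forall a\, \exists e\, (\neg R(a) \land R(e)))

\exists b\, \forall c\, \exists g\, \forall a\, \exists e\, (\neg R(b) \land (\neg R(c) \lor \neg R(g)) \lor \neg R(a) \land R(e))

First replace A → B with ¬A ∨ B.
  \neg (\neg (\exists b\, \neg R(b)) \lor (\exists c\, \forall g\, (R(c) \land R(g)))) \lor (\forall a\, \exists e\, (\neg R(a) \land R(e)))
Push ¬ through the quantifiers and connectives to reach negation normal form:
  (\exists b\, \neg R(b)) \land (\forall c\, \exists g\, (\neg R(c) \lor \neg R(g))) \lor (\forall a\, \exists e\, (\neg R(a) \land R(e)))
All bound variables are already distinct, so no renaming is needed.
Pull the quantifiers to the front (each side's bound variable is not free in the other side):
  \exists b\, \forall c\, \exists g\, \forall a\, \exists e\, (\neg R(b) \land (\neg R(c) \lor \neg R(g)) \lor \neg R(a) \land R(e))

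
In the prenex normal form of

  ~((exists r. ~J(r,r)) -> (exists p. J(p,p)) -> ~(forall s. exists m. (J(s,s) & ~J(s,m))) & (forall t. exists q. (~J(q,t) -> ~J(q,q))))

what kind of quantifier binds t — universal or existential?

Eliminate → and ↔ using ¬ and ∨.
  ~(~(exists r. ~J(r,r)) | ~(exists p. J(p,p)) | ~(forall s. exists m. (J(s,s) & ~J(s,m))) & (forall t. exists q. (~~J(q,t) | ~J(q,q))))
Move each ¬ inward, flipping quantifiers it crosses:
  (exists r. ~J(r,r)) & (exists p. J(p,p)) & ((forall s. exists m. (J(s,s) & ~J(s,m))) | (exists t. forall q. (~J(q,t) & J(q,q))))
Extract every quantifier outward, since the variables are now distinct and don't occur free across branches:
  exists r. exists p. forall s. exists m. exists t. forall q. (~J(r,r) & J(p,p) & (J(s,s) & ~J(s,m) | ~J(q,t) & J(q,q)))
The quantifier forall t sits under an odd number of negations (counting the antecedent side of each →), so it flips to exists t.

existential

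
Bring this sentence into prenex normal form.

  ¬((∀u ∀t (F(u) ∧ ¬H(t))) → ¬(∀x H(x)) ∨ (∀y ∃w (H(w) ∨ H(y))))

∀u ∀t ∀x ∃y ∀w (F(u) ∧ ¬H(t) ∧ H(x) ∧ ¬H(w) ∧ ¬H(y))

Rewrite implications/biconditionals: A → B as ¬A ∨ B.
  ¬(¬(∀u ∀t (F(u) ∧ ¬H(t))) ∨ ¬(∀x H(x)) ∨ (∀y ∃w (H(w) ∨ H(y))))
Move each ¬ inward, flipping quantifiers it crosses:
  (∀u ∀t (F(u) ∧ ¬H(t))) ∧ (∀x H(x)) ∧ (∃y ∀w (¬H(w) ∧ ¬H(y)))
Finally move all quantifiers to the prefix:
  ∀u ∀t ∀x ∃y ∀w (F(u) ∧ ¬H(t) ∧ H(x) ∧ ¬H(w) ∧ ¬H(y))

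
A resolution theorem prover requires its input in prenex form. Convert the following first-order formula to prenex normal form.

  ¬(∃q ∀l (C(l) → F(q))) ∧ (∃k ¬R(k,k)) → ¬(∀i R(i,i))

∃q ∀l ∀k ∃i (¬C(l) ∨ F(q) ∨ R(k,k) ∨ ¬R(i,i))

Rewrite implications/biconditionals: A → B as ¬A ∨ B.
  ¬(¬(∃q ∀l (¬C(l) ∨ F(q))) ∧ (∃k ¬R(k,k))) ∨ ¬(∀i R(i,i))
Drive negations inward (¬∀x A ≡ ∃x ¬A, ¬∃x A ≡ ∀x ¬A, De Morgan for ∧/∨):
  (∃q ∀l (¬C(l) ∨ F(q))) ∨ (∀k R(k,k)) ∨ (∃i ¬R(i,i))
All bound variables are already distinct, so no renaming is needed.
Finally move all quantifiers to the prefix:
  ∃q ∀l ∀k ∃i (¬C(l) ∨ F(q) ∨ R(k,k) ∨ ¬R(i,i))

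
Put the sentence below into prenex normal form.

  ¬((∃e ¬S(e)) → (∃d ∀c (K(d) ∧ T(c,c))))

Eliminate → and ↔ using ¬ and ∨.
  ¬(¬(∃e ¬S(e)) ∨ (∃d ∀c (K(d) ∧ T(c,c))))
Move each ¬ inward, flipping quantifiers it crosses:
  (∃e ¬S(e)) ∧ (∀d ∃c (¬K(d) ∨ ¬T(c,c)))
All bound variables are already distinct, so no renaming is needed.
Extract every quantifier outward, since the variables are now distinct and don't occur free across branches:
  ∃e ∀d ∃c (¬S(e) ∧ (¬K(d) ∨ ¬T(c,c)))

∃e ∀d ∃c (¬S(e) ∧ (¬K(d) ∨ ¬T(c,c)))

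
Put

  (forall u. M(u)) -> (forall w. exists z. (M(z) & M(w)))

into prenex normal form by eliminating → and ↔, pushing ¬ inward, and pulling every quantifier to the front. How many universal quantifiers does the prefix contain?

1

First replace A → B with ¬A ∨ B.
  ~(forall u. M(u)) | (forall w. exists z. (M(z) & M(w)))
Drive negations inward (¬∀x A ≡ ∃x ¬A, ¬∃x A ≡ ∀x ¬A, De Morgan for ∧/∨):
  (exists u. ~M(u)) | (forall w. exists z. (M(z) & M(w)))
All bound variables are already distinct, so no renaming is needed.
Finally move all quantifiers to the prefix:
  exists u. forall w. exists z. (~M(u) | M(z) & M(w))
The prefix is exists u forall w exists z: 1 universal, 2 existential.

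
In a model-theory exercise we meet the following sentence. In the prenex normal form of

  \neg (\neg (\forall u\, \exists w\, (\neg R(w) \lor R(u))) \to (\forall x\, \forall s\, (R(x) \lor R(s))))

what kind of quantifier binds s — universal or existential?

Rewrite implications/biconditionals: A → B as ¬A ∨ B.
  \neg (\neg \neg (\forall u\, \exists w\, (\neg R(w) \lor R(u))) \lor (\forall x\, \forall s\, (R(x) \lor R(s))))
Drive negations inward (¬∀x A ≡ ∃x ¬A, ¬∃x A ≡ ∀x ¬A, De Morgan for ∧/∨):
  (\exists u\, \forall w\, (R(w) \land \neg R(u))) \land (\exists x\, \exists s\, (\neg R(x) \land \neg R(s)))
Finally move all quantifiers to the prefix:
  \exists u\, \forall w\, \exists x\, \exists s\, (R(w) \land \neg R(u) \land \neg R(x) \land \neg R(s))
The quantifier \forall s sits under an odd number of negations (counting the antecedent side of each →), so it flips to \exists s.

existential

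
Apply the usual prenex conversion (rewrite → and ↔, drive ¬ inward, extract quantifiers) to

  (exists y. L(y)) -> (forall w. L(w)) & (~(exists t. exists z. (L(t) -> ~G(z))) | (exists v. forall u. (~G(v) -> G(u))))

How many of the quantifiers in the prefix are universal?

5

Eliminate → and ↔ using ¬ and ∨.
  ~(exists y. L(y)) | (forall w. L(w)) & (~(exists t. exists z. (~L(t) | ~G(z))) | (exists v. forall u. (~~G(v) | G(u))))
Push ¬ through the quantifiers and connectives to reach negation normal form:
  (forall y. ~L(y)) | (forall w. L(w)) & ((forall t. forall z. (L(t) & G(z))) | (exists v. forall u. (G(v) | G(u))))
All bound variables are already distinct, so no renaming is needed.
Finally move all quantifiers to the prefix:
  forall y. forall w. forall t. forall z. exists v. forall u. (~L(y) | L(w) & (L(t) & G(z) | G(v) | G(u)))
The prefix is forall y forall w forall t forall z exists v forall u: 5 universal, 1 existential.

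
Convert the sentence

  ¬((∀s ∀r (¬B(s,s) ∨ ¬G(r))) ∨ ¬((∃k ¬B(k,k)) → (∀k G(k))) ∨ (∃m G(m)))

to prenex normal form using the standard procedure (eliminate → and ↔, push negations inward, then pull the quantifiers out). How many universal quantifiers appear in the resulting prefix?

First replace A → B with ¬A ∨ B.
  ¬((∀s ∀r (¬B(s,s) ∨ ¬G(r))) ∨ ¬(¬(∃k ¬B(k,k)) ∨ (∀k G(k))) ∨ (∃m G(m)))
Move each ¬ inward, flipping quantifiers it crosses:
  (∃s ∃r (B(s,s) ∧ G(r))) ∧ ((∀k B(k,k)) ∨ (∀k G(k))) ∧ (∀m ¬G(m))
Standardize variables apart so no two quantifiers bind the same name: k↦c.
  (∃s ∃r (B(s,s) ∧ G(r))) ∧ ((∀k B(k,k)) ∨ (∀c G(c))) ∧ (∀m ¬G(m))
Extract every quantifier outward, since the variables are now distinct and don't occur free across branches:
  ∃s ∃r ∀k ∀c ∀m (B(s,s) ∧ G(r) ∧ (B(k,k) ∨ G(c)) ∧ ¬G(m))
The prefix is ∃s ∃r ∀k ∀c ∀m: 3 universal, 2 existential.

3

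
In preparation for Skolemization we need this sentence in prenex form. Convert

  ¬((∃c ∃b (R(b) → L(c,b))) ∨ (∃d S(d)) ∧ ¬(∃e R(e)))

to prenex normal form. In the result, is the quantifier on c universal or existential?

universal

Rewrite implications/biconditionals: A → B as ¬A ∨ B.
  ¬((∃c ∃b (¬R(b) ∨ L(c,b))) ∨ (∃d S(d)) ∧ ¬(∃e R(e)))
Push ¬ through the quantifiers and connectives to reach negation normal form:
  (∀c ∀b (R(b) ∧ ¬L(c,b))) ∧ ((∀d ¬S(d)) ∨ (∃e R(e)))
Extract every quantifier outward, since the variables are now distinct and don't occur free across branches:
  ∀c ∀b ∀d ∃e (R(b) ∧ ¬L(c,b) ∧ (¬S(d) ∨ R(e)))
The quantifier ∃c sits under an odd number of negations (counting the antecedent side of each →), so it flips to ∀c.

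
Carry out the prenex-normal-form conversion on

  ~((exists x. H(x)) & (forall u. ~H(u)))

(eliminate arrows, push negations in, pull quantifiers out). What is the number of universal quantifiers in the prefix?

1

Move each ¬ inward, flipping quantifiers it crosses:
  (forall x. ~H(x)) | (exists u. H(u))
All bound variables are already distinct, so no renaming is needed.
Finally move all quantifiers to the prefix:
  forall x. exists u. (~H(x) | H(u))
The prefix is forall x exists u: 1 universal, 1 existential.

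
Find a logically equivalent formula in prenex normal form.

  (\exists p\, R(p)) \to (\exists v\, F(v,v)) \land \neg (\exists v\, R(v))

\forall p\, \exists v\, \forall x1\, (\neg R(p) \lor F(v,v) \land \neg R(x1))

First replace A → B with ¬A ∨ B.
  \neg (\exists p\, R(p)) \lor (\exists v\, F(v,v)) \land \neg (\exists v\, R(v))
Push ¬ through the quantifiers and connectives to reach negation normal form:
  (\forall p\, \neg R(p)) \lor (\exists v\, F(v,v)) \land (\forall v\, \neg R(v))
Rename bound variables to avoid capture: v↦x1.
  (\forall p\, \neg R(p)) \lor (\exists v\, F(v,v)) \land (\forall x1\, \neg R(x1))
Finally move all quantifiers to the prefix:
  \forall p\, \exists v\, \forall x1\, (\neg R(p) \lor F(v,v) \land \neg R(x1))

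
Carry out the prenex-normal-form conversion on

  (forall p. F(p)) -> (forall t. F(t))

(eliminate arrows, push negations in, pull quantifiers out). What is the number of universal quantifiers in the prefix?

1

Rewrite implications/biconditionals: A → B as ¬A ∨ B.
  ~(forall p. F(p)) | (forall t. F(t))
Push ¬ through the quantifiers and connectives to reach negation normal form:
  (exists p. ~F(p)) | (forall t. F(t))
All bound variables are already distinct, so no renaming is needed.
Finally move all quantifiers to the prefix:
  exists p. forall t. (~F(p) | F(t))
The prefix is exists p forall t: 1 universal, 1 existential.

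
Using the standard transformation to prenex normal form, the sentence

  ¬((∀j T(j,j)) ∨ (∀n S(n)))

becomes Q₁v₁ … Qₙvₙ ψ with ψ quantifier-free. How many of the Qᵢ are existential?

Drive negations inward (¬∀x A ≡ ∃x ¬A, ¬∃x A ≡ ∀x ¬A, De Morgan for ∧/∨):
  (∃j ¬T(j,j)) ∧ (∃n ¬S(n))
Finally move all quantifiers to the prefix:
  ∃j ∃n (¬T(j,j) ∧ ¬S(n))
The prefix is ∃j ∃n: 0 universal, 2 existential.

2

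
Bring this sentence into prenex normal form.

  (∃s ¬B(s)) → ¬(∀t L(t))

Eliminate → and ↔ using ¬ and ∨.
  ¬(∃s ¬B(s)) ∨ ¬(∀t L(t))
Move each ¬ inward, flipping quantifiers it crosses:
  (∀s B(s)) ∨ (∃t ¬L(t))
All bound variables are already distinct, so no renaming is needed.
Pull the quantifiers to the front (each side's bound variable is not free in the other side):
  ∀s ∃t (B(s) ∨ ¬L(t))

∀s ∃t (B(s) ∨ ¬L(t))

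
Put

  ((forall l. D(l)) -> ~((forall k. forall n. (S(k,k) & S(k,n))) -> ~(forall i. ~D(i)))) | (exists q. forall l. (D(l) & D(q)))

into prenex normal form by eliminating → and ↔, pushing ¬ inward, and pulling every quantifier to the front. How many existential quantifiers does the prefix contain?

Eliminate → and ↔ using ¬ and ∨.
  ~(forall l. D(l)) | ~(~(forall k. forall n. (S(k,k) & S(k,n))) | ~(forall i. ~D(i))) | (exists q. forall l. (D(l) & D(q)))
Push ¬ through the quantifiers and connectives to reach negation normal form:
  (exists l. ~D(l)) | (forall k. forall n. (S(k,k) & S(k,n))) & (forall i. ~D(i)) | (exists q. forall l. (D(l) & D(q)))
Rename bound variables to avoid capture: l↦y.
  (exists l. ~D(l)) | (forall k. forall n. (S(k,k) & S(k,n))) & (forall i. ~D(i)) | (exists q. forall y. (D(y) & D(q)))
Extract every quantifier outward, since the variables are now distinct and don't occur free across branches:
  exists l. forall k. forall n. forall i. exists q. forall y. (~D(l) | S(k,k) & S(k,n) & ~D(i) | D(y) & D(q))
The prefix is exists l forall k forall n forall i exists q forall y: 4 universal, 2 existential.

2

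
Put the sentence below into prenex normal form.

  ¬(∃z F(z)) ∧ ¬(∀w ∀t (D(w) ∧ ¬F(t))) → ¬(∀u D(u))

∃z ∀w ∀t ∃u (F(z) ∨ D(w) ∧ ¬F(t) ∨ ¬D(u))

First replace A → B with ¬A ∨ B.
  ¬(¬(∃z F(z)) ∧ ¬(∀w ∀t (D(w) ∧ ¬F(t)))) ∨ ¬(∀u D(u))
Push ¬ through the quantifiers and connectives to reach negation normal form:
  (∃z F(z)) ∨ (∀w ∀t (D(w) ∧ ¬F(t))) ∨ (∃u ¬D(u))
All bound variables are already distinct, so no renaming is needed.
Finally move all quantifiers to the prefix:
  ∃z ∀w ∀t ∃u (F(z) ∨ D(w) ∧ ¬F(t) ∨ ¬D(u))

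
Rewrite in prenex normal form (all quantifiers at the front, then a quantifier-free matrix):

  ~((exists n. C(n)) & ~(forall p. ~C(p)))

forall n. forall p. (~C(n) | ~C(p))

Push ¬ through the quantifiers and connectives to reach negation normal form:
  (forall n. ~C(n)) | (forall p. ~C(p))
All bound variables are already distinct, so no renaming is needed.
Finally move all quantifiers to the prefix:
  forall n. forall p. (~C(n) | ~C(p))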